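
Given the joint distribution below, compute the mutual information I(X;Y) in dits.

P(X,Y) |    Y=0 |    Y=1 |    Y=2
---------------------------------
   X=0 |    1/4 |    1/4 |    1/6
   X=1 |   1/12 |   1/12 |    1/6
0.0133 dits

Mutual information: I(X;Y) = H(X) + H(Y) - H(X,Y)

Marginals:
P(X) = (2/3, 1/3), H(X) = 0.2764 dits
P(Y) = (1/3, 1/3, 1/3), H(Y) = 0.4771 dits

Joint entropy: H(X,Y) = 0.7403 dits

I(X;Y) = 0.2764 + 0.4771 - 0.7403 = 0.0133 dits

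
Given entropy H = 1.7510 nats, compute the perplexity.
5.7604

Perplexity is e^H (or exp(H) for natural log).

H = 1.7510 nats
Perplexity = e^1.7510 = 5.7604

Interpretation: The model's uncertainty is equivalent to choosing uniformly among 5.8 options.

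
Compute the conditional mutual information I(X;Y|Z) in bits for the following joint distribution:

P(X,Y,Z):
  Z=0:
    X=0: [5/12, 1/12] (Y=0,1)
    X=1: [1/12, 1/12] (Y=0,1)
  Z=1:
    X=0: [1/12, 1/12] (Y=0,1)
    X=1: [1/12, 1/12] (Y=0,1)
0.0492 bits

Conditional mutual information: I(X;Y|Z) = H(X|Z) + H(Y|Z) - H(X,Y|Z)

H(Z) = 0.9183
H(X,Z) = 1.7925 → H(X|Z) = 0.8742
H(Y,Z) = 1.7925 → H(Y|Z) = 0.8742
H(X,Y,Z) = 2.6175 → H(X,Y|Z) = 1.6992

I(X;Y|Z) = 0.8742 + 0.8742 - 1.6992 = 0.0492 bits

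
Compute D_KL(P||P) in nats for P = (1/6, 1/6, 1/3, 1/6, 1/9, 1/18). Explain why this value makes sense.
0.0000 nats

KL divergence satisfies the Gibbs inequality: D_KL(P||Q) ≥ 0 for all distributions P, Q.

D_KL(P||Q) = Σ p(x) log(p(x)/q(x))
Each term is p(x) × log_e(p(x)/p(x)) = p(x) × log_e(1) = 0, so the sum is 0.
D_KL(P||Q) = 0.0000 nats

When P = Q, the KL divergence is exactly 0, as there is no 'divergence' between identical distributions.

This non-negativity is a fundamental property: relative entropy cannot be negative because it measures how different Q is from P.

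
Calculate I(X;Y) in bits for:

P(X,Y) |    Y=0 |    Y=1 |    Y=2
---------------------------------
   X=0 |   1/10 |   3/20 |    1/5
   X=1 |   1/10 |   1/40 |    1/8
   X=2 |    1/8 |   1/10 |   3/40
0.0726 bits

Mutual information: I(X;Y) = H(X) + H(Y) - H(X,Y)

Marginals:
P(X) = (9/20, 1/4, 3/10), H(X) = 1.5395 bits
P(Y) = (13/40, 11/40, 2/5), H(Y) = 1.5679 bits

Joint entropy: H(X,Y) = 3.0348 bits

I(X;Y) = 1.5395 + 1.5679 - 3.0348 = 0.0726 bits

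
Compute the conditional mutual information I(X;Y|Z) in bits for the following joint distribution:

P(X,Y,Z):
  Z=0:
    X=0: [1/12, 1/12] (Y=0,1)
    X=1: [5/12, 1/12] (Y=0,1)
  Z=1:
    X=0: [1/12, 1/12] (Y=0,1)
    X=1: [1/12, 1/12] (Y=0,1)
0.0492 bits

Conditional mutual information: I(X;Y|Z) = H(X|Z) + H(Y|Z) - H(X,Y|Z)

H(Z) = 0.9183
H(X,Z) = 1.7925 → H(X|Z) = 0.8742
H(Y,Z) = 1.7925 → H(Y|Z) = 0.8742
H(X,Y,Z) = 2.6175 → H(X,Y|Z) = 1.6992

I(X;Y|Z) = 0.8742 + 0.8742 - 1.6992 = 0.0492 bits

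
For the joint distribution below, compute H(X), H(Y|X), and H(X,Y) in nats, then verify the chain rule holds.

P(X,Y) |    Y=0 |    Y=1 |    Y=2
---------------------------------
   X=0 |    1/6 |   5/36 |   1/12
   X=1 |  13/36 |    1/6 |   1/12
H(X,Y) = 1.6534, H(X) = 0.6682, H(Y|X) = 0.9852 (all in nats)

Chain rule: H(X,Y) = H(X) + H(Y|X)

Left side — joint entropy directly:
H(X,Y) = -Σ p(x,y) log p(x,y) = 1.6534 nats

Right side — compute H(Y|X) from the conditional distributions:
P(X) = (7/18, 11/18), so H(X) = 0.6682 nats
H(Y|X) = Σ_x P(X=x) · H(Y|X=x):
  P(Y|X=0) = (3/7, 5/14, 3/14), H(Y|X=0) = 1.0609, weight P(X=0) = 7/18
  P(Y|X=1) = (13/22, 3/11, 3/22), H(Y|X=1) = 0.9369, weight P(X=1) = 11/18
H(Y|X) = 0.9852 nats

H(X) + H(Y|X) = 0.6682 + 0.9852 = 1.6534 nats

Both sides equal 1.6534 nats. ✓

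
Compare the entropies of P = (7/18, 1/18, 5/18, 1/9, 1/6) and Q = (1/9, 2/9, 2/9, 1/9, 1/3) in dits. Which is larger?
Q

Computing entropies in dits:
H(P) = 0.6195
H(Q) = 0.6614

Distribution Q has higher entropy.

Intuition: The distribution closer to uniform (more spread out) has higher entropy.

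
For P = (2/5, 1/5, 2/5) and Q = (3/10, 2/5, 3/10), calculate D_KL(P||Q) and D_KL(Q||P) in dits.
D_KL(P||Q) = 0.0397, D_KL(Q||P) = 0.0454

KL divergence is not symmetric: D_KL(P||Q) ≠ D_KL(Q||P) in general.

D_KL(P||Q) = 0.0397 dits
D_KL(Q||P) = 0.0454 dits

No, they are not equal!

This asymmetry is why KL divergence is not a true distance metric.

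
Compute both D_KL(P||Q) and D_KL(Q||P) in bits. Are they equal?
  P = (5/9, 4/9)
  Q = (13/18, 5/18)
D_KL(P||Q) = 0.0911, D_KL(Q||P) = 0.0850

KL divergence is not symmetric: D_KL(P||Q) ≠ D_KL(Q||P) in general.

D_KL(P||Q) = 0.0911 bits
D_KL(Q||P) = 0.0850 bits

No, they are not equal!

This asymmetry is why KL divergence is not a true distance metric.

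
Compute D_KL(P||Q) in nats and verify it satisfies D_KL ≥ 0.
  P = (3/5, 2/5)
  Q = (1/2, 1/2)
0.0201 nats

KL divergence satisfies the Gibbs inequality: D_KL(P||Q) ≥ 0 for all distributions P, Q.

D_KL(P||Q) = Σ p(x) log(p(x)/q(x))
Term by term:
  x=0: 3/5 × log_e[(3/5)/(1/2)] = 0.1094
  x=1: 2/5 × log_e[(2/5)/(1/2)] = -0.0893
D_KL(P||Q) = 0.0201 nats

D_KL(P||Q) = 0.0201 ≥ 0 ✓

This non-negativity is a fundamental property: relative entropy cannot be negative because it measures how different Q is from P.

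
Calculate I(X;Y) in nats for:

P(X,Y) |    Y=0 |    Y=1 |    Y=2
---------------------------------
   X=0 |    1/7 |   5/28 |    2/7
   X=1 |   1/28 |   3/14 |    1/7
0.0372 nats

Mutual information: I(X;Y) = H(X) + H(Y) - H(X,Y)

Marginals:
P(X) = (17/28, 11/28), H(X) = 0.6700 nats
P(Y) = (5/28, 11/28, 3/7), H(Y) = 1.0378 nats

Joint entropy: H(X,Y) = 1.6706 nats

I(X;Y) = 0.6700 + 1.0378 - 1.6706 = 0.0372 nats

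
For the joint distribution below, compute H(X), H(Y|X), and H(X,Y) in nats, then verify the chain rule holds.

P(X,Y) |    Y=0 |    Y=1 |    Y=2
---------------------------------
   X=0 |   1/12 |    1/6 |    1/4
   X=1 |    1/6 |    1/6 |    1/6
H(X,Y) = 1.7482, H(X) = 0.6931, H(Y|X) = 1.0550 (all in nats)

Chain rule: H(X,Y) = H(X) + H(Y|X)

Left side — joint entropy directly:
H(X,Y) = -Σ p(x,y) log p(x,y) = 1.7482 nats

Right side — compute H(Y|X) from the conditional distributions:
P(X) = (1/2, 1/2), so H(X) = 0.6931 nats
H(Y|X) = Σ_x P(X=x) · H(Y|X=x):
  P(Y|X=0) = (1/6, 1/3, 1/2), H(Y|X=0) = 1.0114, weight P(X=0) = 1/2
  P(Y|X=1) = (1/3, 1/3, 1/3), H(Y|X=1) = 1.0986, weight P(X=1) = 1/2
H(Y|X) = 1.0550 nats

H(X) + H(Y|X) = 0.6931 + 1.0550 = 1.7482 nats

Both sides equal 1.7482 nats. ✓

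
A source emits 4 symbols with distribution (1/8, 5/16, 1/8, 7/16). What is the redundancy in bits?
0.2038 bits

Redundancy measures how far a source is from maximum entropy:
R = H_max - H(X)

Maximum entropy for 4 symbols: H_max = log_2(4) = 2.0000 bits
Actual entropy: H(X) = 1.7962 bits
Redundancy: R = 2.0000 - 1.7962 = 0.2038 bits

This redundancy represents potential for compression: the source could be compressed by 0.2038 bits per symbol.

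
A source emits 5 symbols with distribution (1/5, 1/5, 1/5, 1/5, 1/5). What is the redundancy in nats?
0.0000 nats

Redundancy measures how far a source is from maximum entropy:
R = H_max - H(X)

Maximum entropy for 5 symbols: H_max = log_e(5) = 1.6094 nats
Actual entropy: H(X) = 1.6094 nats
Redundancy: R = 1.6094 - 1.6094 = 0.0000 nats

This redundancy represents potential for compression: the source could be compressed by 0.0000 nats per symbol.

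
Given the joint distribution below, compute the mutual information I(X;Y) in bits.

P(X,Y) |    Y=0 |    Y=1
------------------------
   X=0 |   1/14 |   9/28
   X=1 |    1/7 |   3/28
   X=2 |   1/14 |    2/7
0.0903 bits

Mutual information: I(X;Y) = H(X) + H(Y) - H(X,Y)

Marginals:
P(X) = (11/28, 1/4, 5/14), H(X) = 1.5601 bits
P(Y) = (2/7, 5/7), H(Y) = 0.8631 bits

Joint entropy: H(X,Y) = 2.3329 bits

I(X;Y) = 1.5601 + 0.8631 - 2.3329 = 0.0903 bits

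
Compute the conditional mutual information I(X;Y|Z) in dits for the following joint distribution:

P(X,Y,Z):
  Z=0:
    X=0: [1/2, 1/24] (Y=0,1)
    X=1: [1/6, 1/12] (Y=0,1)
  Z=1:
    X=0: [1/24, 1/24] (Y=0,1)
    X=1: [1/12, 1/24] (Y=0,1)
0.0183 dits

Conditional mutual information: I(X;Y|Z) = H(X|Z) + H(Y|Z) - H(X,Y|Z)

H(Z) = 0.2222
H(X,Z) = 0.4976 → H(X|Z) = 0.2753
H(Y,Z) = 0.4331 → H(Y|Z) = 0.2109
H(X,Y,Z) = 0.6901 → H(X,Y|Z) = 0.4679

I(X;Y|Z) = 0.2753 + 0.2109 - 0.4679 = 0.0183 dits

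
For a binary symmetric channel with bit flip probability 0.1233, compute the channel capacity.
0.4612 bits

For a binary symmetric channel (BSC) with error probability p:
Capacity C = 1 - H(p) bits per symbol

where H(p) = -p log₂(p) - (1-p) log₂(1-p) is the binary entropy function.

H(0.1233) = 0.5388 bits
C = 1 - 0.5388 = 0.4612 bits per symbol

This means we can reliably transmit up to 0.4612 bits of information per channel use.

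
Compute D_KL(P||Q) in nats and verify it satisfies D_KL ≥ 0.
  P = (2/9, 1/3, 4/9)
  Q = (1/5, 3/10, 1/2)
0.0062 nats

KL divergence satisfies the Gibbs inequality: D_KL(P||Q) ≥ 0 for all distributions P, Q.

D_KL(P||Q) = Σ p(x) log(p(x)/q(x))
Term by term:
  x=0: 2/9 × log_e[(2/9)/(1/5)] = 0.0234
  x=1: 1/3 × log_e[(1/3)/(3/10)] = 0.0351
  x=2: 4/9 × log_e[(4/9)/(1/2)] = -0.0523
D_KL(P||Q) = 0.0062 nats

D_KL(P||Q) = 0.0062 ≥ 0 ✓

This non-negativity is a fundamental property: relative entropy cannot be negative because it measures how different Q is from P.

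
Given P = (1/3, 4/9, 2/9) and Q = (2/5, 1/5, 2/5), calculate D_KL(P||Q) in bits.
0.2359 bits

KL divergence: D_KL(P||Q) = Σ p(x) log(p(x)/q(x))

Computing term by term:
  x=0: 1/3 × log_2[(1/3)/(2/5)] = 1/3 × -0.2630 = -0.0877
  x=1: 4/9 × log_2[(4/9)/(1/5)] = 4/9 × 1.1520 = 0.5120
  x=2: 2/9 × log_2[(2/9)/(2/5)] = 2/9 × -0.8480 = -0.1884

D_KL(P||Q) = 0.2359 bits

Note: KL divergence is always non-negative and equals 0 iff P = Q.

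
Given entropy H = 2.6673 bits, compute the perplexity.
6.3524

Perplexity is 2^H (or exp(H) for natural log).

H = 2.6673 bits
Perplexity = 2^2.6673 = 6.3524

Interpretation: The model's uncertainty is equivalent to choosing uniformly among 6.4 options.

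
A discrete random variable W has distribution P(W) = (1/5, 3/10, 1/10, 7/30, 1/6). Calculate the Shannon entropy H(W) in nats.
1.5515 nats

Shannon entropy is H(X) = -Σ p(x) log p(x).

For P = (1/5, 3/10, 1/10, 7/30, 1/6):
H = -1/5 × log_e(1/5) -3/10 × log_e(3/10) -1/10 × log_e(1/10) -7/30 × log_e(7/30) -1/6 × log_e(1/6)
H = 1.5515 nats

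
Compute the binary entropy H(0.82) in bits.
0.6801 bits

The binary entropy function is:
H(p) = -p log(p) - (1-p) log(1-p)

H(0.82) = -0.82 × log_2(0.82) - 0.18 × log_2(0.18)
H(0.82) = 0.6801 bits

Note: Binary entropy is maximized at p=0.5 (H=1 bit) and minimized at p=0 or p=1 (H=0).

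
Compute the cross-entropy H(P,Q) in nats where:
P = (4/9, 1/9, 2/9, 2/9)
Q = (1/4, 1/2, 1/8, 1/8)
1.6173 nats

Cross-entropy: H(P,Q) = -Σ p(x) log q(x)

Alternatively: H(P,Q) = H(P) + D_KL(P||Q)
H(P) = 1.2730 nats
D_KL(P||Q) = 0.3443 nats

H(P,Q) = 1.2730 + 0.3443 = 1.6173 nats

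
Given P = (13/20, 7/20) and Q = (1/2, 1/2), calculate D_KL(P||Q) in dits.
0.0198 dits

KL divergence: D_KL(P||Q) = Σ p(x) log(p(x)/q(x))

Computing term by term:
  x=0: 13/20 × log_10[(13/20)/(1/2)] = 13/20 × 0.1139 = 0.0741
  x=1: 7/20 × log_10[(7/20)/(1/2)] = 7/20 × -0.1549 = -0.0542

D_KL(P||Q) = 0.0198 dits

Note: KL divergence is always non-negative and equals 0 iff P = Q.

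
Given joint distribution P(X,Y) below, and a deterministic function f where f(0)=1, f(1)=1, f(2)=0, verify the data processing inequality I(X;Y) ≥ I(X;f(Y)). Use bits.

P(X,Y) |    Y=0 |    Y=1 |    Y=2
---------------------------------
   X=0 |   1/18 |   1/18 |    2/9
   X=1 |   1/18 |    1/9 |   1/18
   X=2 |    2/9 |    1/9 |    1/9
I(X;Y) = 0.1543, I(X;f(Y)) = 0.1171, inequality holds: 0.1543 ≥ 0.1171

Data Processing Inequality: For any Markov chain X → Y → Z, we have I(X;Y) ≥ I(X;Z).

Here Z = f(Y) is a deterministic function of Y, forming X → Y → Z.

Original I(X;Y) = 0.1543 bits

After applying f:
P(X,Z) where Z=f(Y):
- P(X,Z=0) = P(X,Y=2)
- P(X,Z=1) = P(X,Y=0) + P(X,Y=1)

I(X;Z) = I(X;f(Y)) = 0.1171 bits

Verification: 0.1543 ≥ 0.1171 ✓

Information cannot be created by processing; the function f can only lose information about X.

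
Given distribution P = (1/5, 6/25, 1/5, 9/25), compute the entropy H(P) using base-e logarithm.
1.3541 nats

Shannon entropy is H(X) = -Σ p(x) log p(x).

For P = (1/5, 6/25, 1/5, 9/25):
H = -1/5 × log_e(1/5) -6/25 × log_e(6/25) -1/5 × log_e(1/5) -9/25 × log_e(9/25)
H = 1.3541 nats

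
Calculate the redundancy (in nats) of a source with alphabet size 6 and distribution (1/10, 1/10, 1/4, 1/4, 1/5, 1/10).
0.0859 nats

Redundancy measures how far a source is from maximum entropy:
R = H_max - H(X)

Maximum entropy for 6 symbols: H_max = log_e(6) = 1.7918 nats
Actual entropy: H(X) = 1.7058 nats
Redundancy: R = 1.7918 - 1.7058 = 0.0859 nats

This redundancy represents potential for compression: the source could be compressed by 0.0859 nats per symbol.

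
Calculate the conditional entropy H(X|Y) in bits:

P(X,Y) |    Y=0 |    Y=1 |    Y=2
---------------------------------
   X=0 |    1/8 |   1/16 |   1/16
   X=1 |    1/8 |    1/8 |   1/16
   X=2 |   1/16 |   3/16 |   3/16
1.4512 bits

Using the chain rule: H(X|Y) = H(X,Y) - H(Y)

First, compute H(X,Y) = 3.0306 bits

Marginal P(Y) = (5/16, 3/8, 5/16)
H(Y) = 1.5794 bits

H(X|Y) = H(X,Y) - H(Y) = 3.0306 - 1.5794 = 1.4512 bits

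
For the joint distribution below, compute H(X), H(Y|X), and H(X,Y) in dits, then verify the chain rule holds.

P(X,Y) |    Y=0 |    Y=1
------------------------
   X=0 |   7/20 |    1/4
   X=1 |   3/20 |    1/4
H(X,Y) = 0.5842, H(X) = 0.2923, H(Y|X) = 0.2919 (all in dits)

Chain rule: H(X,Y) = H(X) + H(Y|X)

Left side — joint entropy directly:
H(X,Y) = -Σ p(x,y) log p(x,y) = 0.5842 dits

Right side — compute H(Y|X) from the conditional distributions:
P(X) = (3/5, 2/5), so H(X) = 0.2923 dits
H(Y|X) = Σ_x P(X=x) · H(Y|X=x):
  P(Y|X=0) = (7/12, 5/12), H(Y|X=0) = 0.2950, weight P(X=0) = 3/5
  P(Y|X=1) = (3/8, 5/8), H(Y|X=1) = 0.2873, weight P(X=1) = 2/5
H(Y|X) = 0.2919 dits

H(X) + H(Y|X) = 0.2923 + 0.2919 = 0.5842 dits

Both sides equal 0.5842 dits. ✓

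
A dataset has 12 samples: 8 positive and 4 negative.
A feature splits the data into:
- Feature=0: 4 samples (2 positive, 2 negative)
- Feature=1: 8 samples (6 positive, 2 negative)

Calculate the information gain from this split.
0.0441 bits

Information Gain = H(Y) - H(Y|Feature)

Before split:
P(positive) = 8/12 = 0.6667
H(Y) = 0.9183 bits

After split:
Feature=0: H = 1.0000 bits (weight = 4/12)
Feature=1: H = 0.8113 bits (weight = 8/12)
H(Y|Feature) = (4/12)×1.0000 + (8/12)×0.8113 = 0.8742 bits

Information Gain = 0.9183 - 0.8742 = 0.0441 bits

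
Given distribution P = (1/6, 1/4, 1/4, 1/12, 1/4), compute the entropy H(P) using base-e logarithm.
1.5454 nats

Shannon entropy is H(X) = -Σ p(x) log p(x).

For P = (1/6, 1/4, 1/4, 1/12, 1/4):
H = -1/6 × log_e(1/6) -1/4 × log_e(1/4) -1/4 × log_e(1/4) -1/12 × log_e(1/12) -1/4 × log_e(1/4)
H = 1.5454 nats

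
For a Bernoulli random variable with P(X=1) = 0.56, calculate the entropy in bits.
0.9896 bits

The binary entropy function is:
H(p) = -p log(p) - (1-p) log(1-p)

H(0.56) = -0.56 × log_2(0.56) - 0.44 × log_2(0.44)
H(0.56) = 0.9896 bits

Note: Binary entropy is maximized at p=0.5 (H=1 bit) and minimized at p=0 or p=1 (H=0).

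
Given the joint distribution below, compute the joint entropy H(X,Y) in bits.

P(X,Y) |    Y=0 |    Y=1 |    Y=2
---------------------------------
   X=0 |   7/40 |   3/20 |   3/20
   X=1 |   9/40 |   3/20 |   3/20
2.5664 bits

Joint entropy is H(X,Y) = -Σ_{x,y} p(x,y) log p(x,y).

Summing over all non-zero entries:
H(X,Y) = -[7/40·log_2(7/40) + 3/20·log_2(3/20) + 3/20·log_2(3/20) + 9/40·log_2(9/40) + 3/20·log_2(3/20) + 3/20·log_2(3/20)]
H(X,Y) = 2.5664 bits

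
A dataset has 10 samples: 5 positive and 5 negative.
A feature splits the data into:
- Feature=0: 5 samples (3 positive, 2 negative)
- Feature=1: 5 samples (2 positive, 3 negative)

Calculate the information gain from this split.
0.0290 bits

Information Gain = H(Y) - H(Y|Feature)

Before split:
P(positive) = 5/10 = 0.5000
H(Y) = 1.0000 bits

After split:
Feature=0: H = 0.9710 bits (weight = 5/10)
Feature=1: H = 0.9710 bits (weight = 5/10)
H(Y|Feature) = (5/10)×0.9710 + (5/10)×0.9710 = 0.9710 bits

Information Gain = 1.0000 - 0.9710 = 0.0290 bits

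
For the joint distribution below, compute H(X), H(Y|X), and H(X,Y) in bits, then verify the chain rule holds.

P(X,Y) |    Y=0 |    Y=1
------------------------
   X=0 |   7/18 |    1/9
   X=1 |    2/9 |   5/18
H(X,Y) = 1.8776, H(X) = 1.0000, H(Y|X) = 0.8776 (all in bits)

Chain rule: H(X,Y) = H(X) + H(Y|X)

Left side — joint entropy directly:
H(X,Y) = -Σ p(x,y) log p(x,y) = 1.8776 bits

Right side — compute H(Y|X) from the conditional distributions:
P(X) = (1/2, 1/2), so H(X) = 1.0000 bits
H(Y|X) = Σ_x P(X=x) · H(Y|X=x):
  P(Y|X=0) = (7/9, 2/9), H(Y|X=0) = 0.7642, weight P(X=0) = 1/2
  P(Y|X=1) = (4/9, 5/9), H(Y|X=1) = 0.9911, weight P(X=1) = 1/2
H(Y|X) = 0.8776 bits

H(X) + H(Y|X) = 1.0000 + 0.8776 = 1.8776 bits

Both sides equal 1.8776 bits. ✓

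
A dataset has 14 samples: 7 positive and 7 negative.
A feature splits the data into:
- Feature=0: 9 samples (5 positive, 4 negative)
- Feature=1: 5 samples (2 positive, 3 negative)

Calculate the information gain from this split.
0.0161 bits

Information Gain = H(Y) - H(Y|Feature)

Before split:
P(positive) = 7/14 = 0.5000
H(Y) = 1.0000 bits

After split:
Feature=0: H = 0.9911 bits (weight = 9/14)
Feature=1: H = 0.9710 bits (weight = 5/14)
H(Y|Feature) = (9/14)×0.9911 + (5/14)×0.9710 = 0.9839 bits

Information Gain = 1.0000 - 0.9839 = 0.0161 bits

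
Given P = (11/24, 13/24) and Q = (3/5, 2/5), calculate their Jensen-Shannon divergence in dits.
0.0044 dits

Jensen-Shannon divergence is:
JSD(P||Q) = 0.5 × D_KL(P||M) + 0.5 × D_KL(Q||M)
where M = 0.5 × (P + Q) is the mixture distribution.

M = 0.5 × (11/24, 13/24) + 0.5 × (3/5, 2/5) = (0.529167, 0.470833)

D_KL(P||M) = 0.0044 dits
D_KL(Q||M) = 0.0044 dits

JSD(P||Q) = 0.5 × 0.0044 + 0.5 × 0.0044 = 0.0044 dits

Unlike KL divergence, JSD is symmetric and bounded: 0 ≤ JSD ≤ log(2).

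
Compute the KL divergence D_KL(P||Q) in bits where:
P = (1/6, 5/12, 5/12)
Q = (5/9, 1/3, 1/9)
0.6392 bits

KL divergence: D_KL(P||Q) = Σ p(x) log(p(x)/q(x))

Computing term by term:
  x=0: 1/6 × log_2[(1/6)/(5/9)] = 1/6 × -1.7370 = -0.2895
  x=1: 5/12 × log_2[(5/12)/(1/3)] = 5/12 × 0.3219 = 0.1341
  x=2: 5/12 × log_2[(5/12)/(1/9)] = 5/12 × 1.9069 = 0.7945

D_KL(P||Q) = 0.6392 bits

Note: KL divergence is always non-negative and equals 0 iff P = Q.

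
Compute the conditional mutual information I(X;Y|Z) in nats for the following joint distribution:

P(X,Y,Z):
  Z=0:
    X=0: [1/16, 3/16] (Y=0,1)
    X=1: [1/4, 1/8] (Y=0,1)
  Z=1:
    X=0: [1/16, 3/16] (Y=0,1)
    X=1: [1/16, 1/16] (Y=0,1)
0.0654 nats

Conditional mutual information: I(X;Y|Z) = H(X|Z) + H(Y|Z) - H(X,Y|Z)

H(Z) = 0.6616
H(X,Z) = 1.3209 → H(X|Z) = 0.6593
H(Y,Z) = 1.3335 → H(Y|Z) = 0.6719
H(X,Y,Z) = 1.9274 → H(X,Y|Z) = 1.2658

I(X;Y|Z) = 0.6593 + 0.6719 - 1.2658 = 0.0654 nats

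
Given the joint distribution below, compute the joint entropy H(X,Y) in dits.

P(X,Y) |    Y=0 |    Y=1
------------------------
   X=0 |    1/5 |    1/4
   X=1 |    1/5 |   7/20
0.5897 dits

Joint entropy is H(X,Y) = -Σ_{x,y} p(x,y) log p(x,y).

Summing over all non-zero entries:
H(X,Y) = -[1/5·log_10(1/5) + 1/4·log_10(1/4) + 1/5·log_10(1/5) + 7/20·log_10(7/20)]
H(X,Y) = 0.5897 dits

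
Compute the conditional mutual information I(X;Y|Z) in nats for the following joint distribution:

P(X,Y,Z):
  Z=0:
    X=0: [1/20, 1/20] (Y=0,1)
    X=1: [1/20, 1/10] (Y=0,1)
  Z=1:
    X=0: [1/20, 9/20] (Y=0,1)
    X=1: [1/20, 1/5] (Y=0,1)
0.0103 nats

Conditional mutual information: I(X;Y|Z) = H(X|Z) + H(Y|Z) - H(X,Y|Z)

H(Z) = 0.5623
H(X,Z) = 1.2080 → H(X|Z) = 0.6456
H(Y,Z) = 1.0251 → H(Y|Z) = 0.4628
H(X,Y,Z) = 1.6604 → H(X,Y|Z) = 1.0981

I(X;Y|Z) = 0.6456 + 0.4628 - 1.0981 = 0.0103 nats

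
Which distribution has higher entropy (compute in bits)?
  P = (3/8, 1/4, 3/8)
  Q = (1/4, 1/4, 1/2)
P

Computing entropies in bits:
H(P) = 1.5613
H(Q) = 1.5000

Distribution P has higher entropy.

Intuition: The distribution closer to uniform (more spread out) has higher entropy.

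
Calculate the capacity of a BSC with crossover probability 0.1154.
0.4840 bits

For a binary symmetric channel (BSC) with error probability p:
Capacity C = 1 - H(p) bits per symbol

where H(p) = -p log₂(p) - (1-p) log₂(1-p) is the binary entropy function.

H(0.1154) = 0.5160 bits
C = 1 - 0.5160 = 0.4840 bits per symbol

This means we can reliably transmit up to 0.4840 bits of information per channel use.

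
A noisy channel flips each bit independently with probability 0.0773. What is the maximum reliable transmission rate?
0.6074 bits

For a binary symmetric channel (BSC) with error probability p:
Capacity C = 1 - H(p) bits per symbol

where H(p) = -p log₂(p) - (1-p) log₂(1-p) is the binary entropy function.

H(0.0773) = 0.3926 bits
C = 1 - 0.3926 = 0.6074 bits per symbol

This means we can reliably transmit up to 0.6074 bits of information per channel use.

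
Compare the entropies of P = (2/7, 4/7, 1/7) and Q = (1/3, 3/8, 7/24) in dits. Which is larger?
Q

Computing entropies in dits:
H(P) = 0.4151
H(Q) = 0.4749

Distribution Q has higher entropy.

Intuition: The distribution closer to uniform (more spread out) has higher entropy.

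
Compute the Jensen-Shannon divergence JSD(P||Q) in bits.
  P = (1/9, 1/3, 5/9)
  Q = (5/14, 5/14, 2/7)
0.0811 bits

Jensen-Shannon divergence is:
JSD(P||Q) = 0.5 × D_KL(P||M) + 0.5 × D_KL(Q||M)
where M = 0.5 × (P + Q) is the mixture distribution.

M = 0.5 × (1/9, 1/3, 5/9) + 0.5 × (5/14, 5/14, 2/7) = (0.234127, 0.345238, 0.420635)

D_KL(P||M) = 0.0866 bits
D_KL(Q||M) = 0.0756 bits

JSD(P||Q) = 0.5 × 0.0866 + 0.5 × 0.0756 = 0.0811 bits

Unlike KL divergence, JSD is symmetric and bounded: 0 ≤ JSD ≤ log(2).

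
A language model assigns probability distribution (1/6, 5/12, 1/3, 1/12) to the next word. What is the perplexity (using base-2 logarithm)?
3.4442

Perplexity is 2^H (or exp(H) for natural log).

First, H = -Σ p log p = 1.7842 bits
Perplexity = 2^1.7842 = 3.4442

Interpretation: The model's uncertainty is equivalent to choosing uniformly among 3.4 options.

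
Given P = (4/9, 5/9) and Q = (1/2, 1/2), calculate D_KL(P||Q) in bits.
0.0089 bits

KL divergence: D_KL(P||Q) = Σ p(x) log(p(x)/q(x))

Computing term by term:
  x=0: 4/9 × log_2[(4/9)/(1/2)] = 4/9 × -0.1699 = -0.0755
  x=1: 5/9 × log_2[(5/9)/(1/2)] = 5/9 × 0.1520 = 0.0844

D_KL(P||Q) = 0.0089 bits

Note: KL divergence is always non-negative and equals 0 iff P = Q.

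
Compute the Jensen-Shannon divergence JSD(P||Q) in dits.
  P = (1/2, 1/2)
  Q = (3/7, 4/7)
0.0011 dits

Jensen-Shannon divergence is:
JSD(P||Q) = 0.5 × D_KL(P||M) + 0.5 × D_KL(Q||M)
where M = 0.5 × (P + Q) is the mixture distribution.

M = 0.5 × (1/2, 1/2) + 0.5 × (3/7, 4/7) = (13/28, 15/28)

D_KL(P||M) = 0.0011 dits
D_KL(Q||M) = 0.0011 dits

JSD(P||Q) = 0.5 × 0.0011 + 0.5 × 0.0011 = 0.0011 dits

Unlike KL divergence, JSD is symmetric and bounded: 0 ≤ JSD ≤ log(2).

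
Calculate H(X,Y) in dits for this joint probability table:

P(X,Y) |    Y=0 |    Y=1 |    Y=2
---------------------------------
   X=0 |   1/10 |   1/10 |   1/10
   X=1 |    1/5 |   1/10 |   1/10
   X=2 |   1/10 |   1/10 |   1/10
0.9398 dits

Joint entropy is H(X,Y) = -Σ_{x,y} p(x,y) log p(x,y).

Summing over all non-zero entries:
H(X,Y) = -[1/10·log_10(1/10) + 1/10·log_10(1/10) + 1/10·log_10(1/10) + 1/5·log_10(1/5) + 1/10·log_10(1/10) + 1/10·log_10(1/10) + 1/10·log_10(1/10) + 1/10·log_10(1/10) + 1/10·log_10(1/10)]
H(X,Y) = 0.9398 dits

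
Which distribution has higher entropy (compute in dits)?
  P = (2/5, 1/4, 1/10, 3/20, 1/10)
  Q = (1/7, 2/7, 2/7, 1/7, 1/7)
Q

Computing entropies in dits:
H(P) = 0.6333
H(Q) = 0.6731

Distribution Q has higher entropy.

Intuition: The distribution closer to uniform (more spread out) has higher entropy.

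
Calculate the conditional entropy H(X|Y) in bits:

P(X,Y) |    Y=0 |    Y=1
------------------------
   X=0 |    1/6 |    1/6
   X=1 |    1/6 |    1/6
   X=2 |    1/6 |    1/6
1.5850 bits

Using the chain rule: H(X|Y) = H(X,Y) - H(Y)

First, compute H(X,Y) = 2.5850 bits

Marginal P(Y) = (1/2, 1/2)
H(Y) = 1.0000 bits

H(X|Y) = H(X,Y) - H(Y) = 2.5850 - 1.0000 = 1.5850 bits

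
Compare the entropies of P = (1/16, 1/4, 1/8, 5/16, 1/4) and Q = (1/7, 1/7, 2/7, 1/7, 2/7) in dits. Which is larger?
Q

Computing entropies in dits:
H(P) = 0.6470
H(Q) = 0.6731

Distribution Q has higher entropy.

Intuition: The distribution closer to uniform (more spread out) has higher entropy.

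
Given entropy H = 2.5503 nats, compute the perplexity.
12.8109

Perplexity is e^H (or exp(H) for natural log).

H = 2.5503 nats
Perplexity = e^2.5503 = 12.8109

Interpretation: The model's uncertainty is equivalent to choosing uniformly among 12.8 options.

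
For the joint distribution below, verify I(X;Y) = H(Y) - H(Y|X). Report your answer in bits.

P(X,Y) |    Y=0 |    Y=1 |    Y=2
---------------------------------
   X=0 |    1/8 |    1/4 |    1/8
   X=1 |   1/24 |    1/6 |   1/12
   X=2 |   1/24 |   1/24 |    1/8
I(X;Y) = 0.0779 bits

Mutual information has multiple equivalent forms:
- I(X;Y) = H(X) - H(X|Y)
- I(X;Y) = H(Y) - H(Y|X)
- I(X;Y) = H(X) + H(Y) - H(X,Y)

Computing all quantities:
H(X) = 1.4899, H(Y) = 1.5157, H(X,Y) = 2.9277
H(X|Y) = 1.4120, H(Y|X) = 1.4378

Verification:
H(X) - H(X|Y) = 1.4899 - 1.4120 = 0.0779
H(Y) - H(Y|X) = 1.5157 - 1.4378 = 0.0779
H(X) + H(Y) - H(X,Y) = 1.4899 + 1.5157 - 2.9277 = 0.0779

All forms give I(X;Y) = 0.0779 bits. ✓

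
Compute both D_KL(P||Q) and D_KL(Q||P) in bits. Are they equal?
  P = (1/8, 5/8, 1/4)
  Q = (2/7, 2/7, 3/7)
D_KL(P||Q) = 0.3623, D_KL(Q||P) = 0.3514

KL divergence is not symmetric: D_KL(P||Q) ≠ D_KL(Q||P) in general.

D_KL(P||Q) = 0.3623 bits
D_KL(Q||P) = 0.3514 bits

No, they are not equal!

This asymmetry is why KL divergence is not a true distance metric.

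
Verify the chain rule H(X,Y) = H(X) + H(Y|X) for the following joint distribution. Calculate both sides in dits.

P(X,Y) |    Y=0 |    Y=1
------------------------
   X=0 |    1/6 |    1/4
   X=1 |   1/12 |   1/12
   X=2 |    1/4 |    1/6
H(X,Y) = 0.7403, H(X) = 0.4465, H(Y|X) = 0.2937 (all in dits)

Chain rule: H(X,Y) = H(X) + H(Y|X)

Left side — joint entropy directly:
H(X,Y) = -Σ p(x,y) log p(x,y) = 0.7403 dits

Right side — compute H(Y|X) from the conditional distributions:
P(X) = (5/12, 1/6, 5/12), so H(X) = 0.4465 dits
H(Y|X) = Σ_x P(X=x) · H(Y|X=x):
  P(Y|X=0) = (2/5, 3/5), H(Y|X=0) = 0.2923, weight P(X=0) = 5/12
  P(Y|X=1) = (1/2, 1/2), H(Y|X=1) = 0.3010, weight P(X=1) = 1/6
  P(Y|X=2) = (3/5, 2/5), H(Y|X=2) = 0.2923, weight P(X=2) = 5/12
H(Y|X) = 0.2937 dits

H(X) + H(Y|X) = 0.4465 + 0.2937 = 0.7403 dits

Both sides equal 0.7403 dits. ✓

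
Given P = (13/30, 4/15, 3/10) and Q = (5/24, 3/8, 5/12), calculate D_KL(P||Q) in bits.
0.1845 bits

KL divergence: D_KL(P||Q) = Σ p(x) log(p(x)/q(x))

Computing term by term:
  x=0: 13/30 × log_2[(13/30)/(5/24)] = 13/30 × 1.0566 = 0.4579
  x=1: 4/15 × log_2[(4/15)/(3/8)] = 4/15 × -0.4919 = -0.1312
  x=2: 3/10 × log_2[(3/10)/(5/12)] = 3/10 × -0.4739 = -0.1422

D_KL(P||Q) = 0.1845 bits

Note: KL divergence is always non-negative and equals 0 iff P = Q.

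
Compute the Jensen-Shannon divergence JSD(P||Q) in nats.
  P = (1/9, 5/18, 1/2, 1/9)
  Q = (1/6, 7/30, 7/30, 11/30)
0.0646 nats

Jensen-Shannon divergence is:
JSD(P||Q) = 0.5 × D_KL(P||M) + 0.5 × D_KL(Q||M)
where M = 0.5 × (P + Q) is the mixture distribution.

M = 0.5 × (1/9, 5/18, 1/2, 1/9) + 0.5 × (1/6, 7/30, 7/30, 11/30) = (5/36, 0.255556, 11/30, 0.238889)

D_KL(P||M) = 0.0684 nats
D_KL(Q||M) = 0.0608 nats

JSD(P||Q) = 0.5 × 0.0684 + 0.5 × 0.0608 = 0.0646 nats

Unlike KL divergence, JSD is symmetric and bounded: 0 ≤ JSD ≤ log(2).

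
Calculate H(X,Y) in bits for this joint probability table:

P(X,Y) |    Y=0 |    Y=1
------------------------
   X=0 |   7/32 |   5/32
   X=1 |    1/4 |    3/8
1.9287 bits

Joint entropy is H(X,Y) = -Σ_{x,y} p(x,y) log p(x,y).

Summing over all non-zero entries:
H(X,Y) = -[7/32·log_2(7/32) + 5/32·log_2(5/32) + 1/4·log_2(1/4) + 3/8·log_2(3/8)]
H(X,Y) = 1.9287 bits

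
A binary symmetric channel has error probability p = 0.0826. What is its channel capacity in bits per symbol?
0.5887 bits

For a binary symmetric channel (BSC) with error probability p:
Capacity C = 1 - H(p) bits per symbol

where H(p) = -p log₂(p) - (1-p) log₂(1-p) is the binary entropy function.

H(0.0826) = 0.4113 bits
C = 1 - 0.4113 = 0.5887 bits per symbol

This means we can reliably transmit up to 0.5887 bits of information per channel use.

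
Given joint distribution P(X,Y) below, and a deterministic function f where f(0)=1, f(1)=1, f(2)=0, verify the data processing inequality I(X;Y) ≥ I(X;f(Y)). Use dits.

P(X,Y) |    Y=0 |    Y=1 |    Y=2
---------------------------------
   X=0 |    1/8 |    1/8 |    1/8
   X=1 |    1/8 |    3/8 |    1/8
I(X;Y) = 0.0147, I(X;f(Y)) = 0.0047, inequality holds: 0.0147 ≥ 0.0047

Data Processing Inequality: For any Markov chain X → Y → Z, we have I(X;Y) ≥ I(X;Z).

Here Z = f(Y) is a deterministic function of Y, forming X → Y → Z.

Original I(X;Y) = 0.0147 dits

After applying f:
P(X,Z) where Z=f(Y):
- P(X,Z=0) = P(X,Y=2)
- P(X,Z=1) = P(X,Y=0) + P(X,Y=1)

I(X;Z) = I(X;f(Y)) = 0.0047 dits

Verification: 0.0147 ≥ 0.0047 ✓

Information cannot be created by processing; the function f can only lose information about X.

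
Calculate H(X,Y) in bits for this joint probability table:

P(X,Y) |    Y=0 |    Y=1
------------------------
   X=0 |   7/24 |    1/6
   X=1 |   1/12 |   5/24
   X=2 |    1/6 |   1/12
2.4491 bits

Joint entropy is H(X,Y) = -Σ_{x,y} p(x,y) log p(x,y).

Summing over all non-zero entries:
H(X,Y) = -[7/24·log_2(7/24) + 1/6·log_2(1/6) + 1/12·log_2(1/12) + 5/24·log_2(5/24) + 1/6·log_2(1/6) + 1/12·log_2(1/12)]
H(X,Y) = 2.4491 bits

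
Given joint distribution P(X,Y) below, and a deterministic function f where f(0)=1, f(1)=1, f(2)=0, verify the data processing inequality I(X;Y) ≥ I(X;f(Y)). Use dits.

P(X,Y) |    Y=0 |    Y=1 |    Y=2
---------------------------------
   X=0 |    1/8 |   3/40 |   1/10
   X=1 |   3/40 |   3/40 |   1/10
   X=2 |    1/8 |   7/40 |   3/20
I(X;Y) = 0.0053, I(X;f(Y)) = 0.0008, inequality holds: 0.0053 ≥ 0.0008

Data Processing Inequality: For any Markov chain X → Y → Z, we have I(X;Y) ≥ I(X;Z).

Here Z = f(Y) is a deterministic function of Y, forming X → Y → Z.

Original I(X;Y) = 0.0053 dits

After applying f:
P(X,Z) where Z=f(Y):
- P(X,Z=0) = P(X,Y=2)
- P(X,Z=1) = P(X,Y=0) + P(X,Y=1)

I(X;Z) = I(X;f(Y)) = 0.0008 dits

Verification: 0.0053 ≥ 0.0008 ✓

Information cannot be created by processing; the function f can only lose information about X.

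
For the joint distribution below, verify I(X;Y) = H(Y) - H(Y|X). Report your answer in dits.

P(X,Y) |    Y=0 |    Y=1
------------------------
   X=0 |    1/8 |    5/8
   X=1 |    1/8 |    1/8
I(X;Y) = 0.0222 dits

Mutual information has multiple equivalent forms:
- I(X;Y) = H(X) - H(X|Y)
- I(X;Y) = H(Y) - H(Y|X)
- I(X;Y) = H(X) + H(Y) - H(X,Y)

Computing all quantities:
H(X) = 0.2442, H(Y) = 0.2442, H(X,Y) = 0.4662
H(X|Y) = 0.2220, H(Y|X) = 0.2220

Verification:
H(X) - H(X|Y) = 0.2442 - 0.2220 = 0.0222
H(Y) - H(Y|X) = 0.2442 - 0.2220 = 0.0222
H(X) + H(Y) - H(X,Y) = 0.2442 + 0.2442 - 0.4662 = 0.0222

All forms give I(X;Y) = 0.0222 dits. ✓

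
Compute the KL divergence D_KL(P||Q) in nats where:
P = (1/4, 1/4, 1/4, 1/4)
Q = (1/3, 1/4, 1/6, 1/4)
0.0294 nats

KL divergence: D_KL(P||Q) = Σ p(x) log(p(x)/q(x))

Computing term by term:
  x=0: 1/4 × log_e[(1/4)/(1/3)] = 1/4 × -0.2877 = -0.0719
  x=1: 1/4 × log_e[(1/4)/(1/4)] = 1/4 × 0.0000 = 0.0000
  x=2: 1/4 × log_e[(1/4)/(1/6)] = 1/4 × 0.4055 = 0.1014
  x=3: 1/4 × log_e[(1/4)/(1/4)] = 1/4 × 0.0000 = 0.0000

D_KL(P||Q) = 0.0294 nats

Note: KL divergence is always non-negative and equals 0 iff P = Q.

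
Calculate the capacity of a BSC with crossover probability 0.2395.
0.2058 bits

For a binary symmetric channel (BSC) with error probability p:
Capacity C = 1 - H(p) bits per symbol

where H(p) = -p log₂(p) - (1-p) log₂(1-p) is the binary entropy function.

H(0.2395) = 0.7942 bits
C = 1 - 0.7942 = 0.2058 bits per symbol

This means we can reliably transmit up to 0.2058 bits of information per channel use.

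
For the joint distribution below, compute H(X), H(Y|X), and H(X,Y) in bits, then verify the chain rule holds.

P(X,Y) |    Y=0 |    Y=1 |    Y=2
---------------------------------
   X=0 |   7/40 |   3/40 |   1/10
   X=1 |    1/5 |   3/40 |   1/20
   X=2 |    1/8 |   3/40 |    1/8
H(X,Y) = 3.0435, H(X) = 1.5841, H(Y|X) = 1.4595 (all in bits)

Chain rule: H(X,Y) = H(X) + H(Y|X)

Left side — joint entropy directly:
H(X,Y) = -Σ p(x,y) log p(x,y) = 3.0435 bits

Right side — compute H(Y|X) from the conditional distributions:
P(X) = (7/20, 13/40, 13/40), so H(X) = 1.5841 bits
H(Y|X) = Σ_x P(X=x) · H(Y|X=x):
  P(Y|X=0) = (1/2, 3/14, 2/7), H(Y|X=0) = 1.4926, weight P(X=0) = 7/20
  P(Y|X=1) = (8/13, 3/13, 2/13), H(Y|X=1) = 1.3347, weight P(X=1) = 13/40
  P(Y|X=2) = (5/13, 3/13, 5/13), H(Y|X=2) = 1.5486, weight P(X=2) = 13/40
H(Y|X) = 1.4595 bits

H(X) + H(Y|X) = 1.5841 + 1.4595 = 3.0435 bits

Both sides equal 3.0435 bits. ✓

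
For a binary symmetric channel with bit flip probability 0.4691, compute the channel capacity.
0.0028 bits

For a binary symmetric channel (BSC) with error probability p:
Capacity C = 1 - H(p) bits per symbol

where H(p) = -p log₂(p) - (1-p) log₂(1-p) is the binary entropy function.

H(0.4691) = 0.9972 bits
C = 1 - 0.9972 = 0.0028 bits per symbol

This means we can reliably transmit up to 0.0028 bits of information per channel use.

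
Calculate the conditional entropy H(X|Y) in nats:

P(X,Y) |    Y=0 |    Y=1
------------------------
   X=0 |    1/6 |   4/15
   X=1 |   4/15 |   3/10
0.6805 nats

Using the chain rule: H(X|Y) = H(X,Y) - H(Y)

First, compute H(X,Y) = 1.3648 nats

Marginal P(Y) = (13/30, 17/30)
H(Y) = 0.6842 nats

H(X|Y) = H(X,Y) - H(Y) = 1.3648 - 0.6842 = 0.6805 nats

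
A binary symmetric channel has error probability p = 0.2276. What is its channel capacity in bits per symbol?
0.2262 bits

For a binary symmetric channel (BSC) with error probability p:
Capacity C = 1 - H(p) bits per symbol

where H(p) = -p log₂(p) - (1-p) log₂(1-p) is the binary entropy function.

H(0.2276) = 0.7738 bits
C = 1 - 0.7738 = 0.2262 bits per symbol

This means we can reliably transmit up to 0.2262 bits of information per channel use.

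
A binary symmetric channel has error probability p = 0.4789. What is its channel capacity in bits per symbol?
0.0013 bits

For a binary symmetric channel (BSC) with error probability p:
Capacity C = 1 - H(p) bits per symbol

where H(p) = -p log₂(p) - (1-p) log₂(1-p) is the binary entropy function.

H(0.4789) = 0.9987 bits
C = 1 - 0.9987 = 0.0013 bits per symbol

This means we can reliably transmit up to 0.0013 bits of information per channel use.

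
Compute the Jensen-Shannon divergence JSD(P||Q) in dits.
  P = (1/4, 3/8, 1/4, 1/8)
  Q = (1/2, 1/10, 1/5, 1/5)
0.0301 dits

Jensen-Shannon divergence is:
JSD(P||Q) = 0.5 × D_KL(P||M) + 0.5 × D_KL(Q||M)
where M = 0.5 × (P + Q) is the mixture distribution.

M = 0.5 × (1/4, 3/8, 1/4, 1/8) + 0.5 × (1/2, 1/10, 1/5, 1/5) = (3/8, 0.2375, 9/40, 0.1625)

D_KL(P||M) = 0.0276 dits
D_KL(Q||M) = 0.0327 dits

JSD(P||Q) = 0.5 × 0.0276 + 0.5 × 0.0327 = 0.0301 dits

Unlike KL divergence, JSD is symmetric and bounded: 0 ≤ JSD ≤ log(2).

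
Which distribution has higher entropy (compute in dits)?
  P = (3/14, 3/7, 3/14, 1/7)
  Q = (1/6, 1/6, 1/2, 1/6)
P

Computing entropies in dits:
H(P) = 0.5651
H(Q) = 0.5396

Distribution P has higher entropy.

Intuition: The distribution closer to uniform (more spread out) has higher entropy.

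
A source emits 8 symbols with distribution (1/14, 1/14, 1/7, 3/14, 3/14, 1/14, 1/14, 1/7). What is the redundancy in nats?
0.1093 nats

Redundancy measures how far a source is from maximum entropy:
R = H_max - H(X)

Maximum entropy for 8 symbols: H_max = log_e(8) = 2.0794 nats
Actual entropy: H(X) = 1.9702 nats
Redundancy: R = 2.0794 - 1.9702 = 0.1093 nats

This redundancy represents potential for compression: the source could be compressed by 0.1093 nats per symbol.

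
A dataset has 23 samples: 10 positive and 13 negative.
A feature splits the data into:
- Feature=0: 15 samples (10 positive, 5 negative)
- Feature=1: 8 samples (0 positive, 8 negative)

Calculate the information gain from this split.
0.3888 bits

Information Gain = H(Y) - H(Y|Feature)

Before split:
P(positive) = 10/23 = 0.4348
H(Y) = 0.9877 bits

After split:
Feature=0: H = 0.9183 bits (weight = 15/23)
Feature=1: H = 0.0000 bits (weight = 8/23)
H(Y|Feature) = (15/23)×0.9183 + (8/23)×0.0000 = 0.5989 bits

Information Gain = 0.9877 - 0.5989 = 0.3888 bits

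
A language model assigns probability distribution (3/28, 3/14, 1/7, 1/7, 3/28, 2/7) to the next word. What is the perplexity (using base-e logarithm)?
5.5992

Perplexity is e^H (or exp(H) for natural log).

First, H = -Σ p log p = 1.7226 nats
Perplexity = e^1.7226 = 5.5992

Interpretation: The model's uncertainty is equivalent to choosing uniformly among 5.6 options.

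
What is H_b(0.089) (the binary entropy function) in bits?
0.4331 bits

The binary entropy function is:
H(p) = -p log(p) - (1-p) log(1-p)

H(0.089) = -0.089 × log_2(0.089) - 0.911 × log_2(0.911)
H(0.089) = 0.4331 bits

Note: Binary entropy is maximized at p=0.5 (H=1 bit) and minimized at p=0 or p=1 (H=0).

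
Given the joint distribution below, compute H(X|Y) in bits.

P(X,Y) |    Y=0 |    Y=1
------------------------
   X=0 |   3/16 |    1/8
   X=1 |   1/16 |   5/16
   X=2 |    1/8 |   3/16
1.4756 bits

Using the chain rule: H(X|Y) = H(X,Y) - H(Y)

First, compute H(X,Y) = 2.4300 bits

Marginal P(Y) = (3/8, 5/8)
H(Y) = 0.9544 bits

H(X|Y) = H(X,Y) - H(Y) = 2.4300 - 0.9544 = 1.4756 bits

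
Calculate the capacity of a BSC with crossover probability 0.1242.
0.4587 bits

For a binary symmetric channel (BSC) with error probability p:
Capacity C = 1 - H(p) bits per symbol

where H(p) = -p log₂(p) - (1-p) log₂(1-p) is the binary entropy function.

H(0.1242) = 0.5413 bits
C = 1 - 0.5413 = 0.4587 bits per symbol

This means we can reliably transmit up to 0.4587 bits of information per channel use.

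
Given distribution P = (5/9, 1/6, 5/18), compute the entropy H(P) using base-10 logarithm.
0.4260 dits

Shannon entropy is H(X) = -Σ p(x) log p(x).

For P = (5/9, 1/6, 5/18):
H = -5/9 × log_10(5/9) -1/6 × log_10(1/6) -5/18 × log_10(5/18)
H = 0.4260 dits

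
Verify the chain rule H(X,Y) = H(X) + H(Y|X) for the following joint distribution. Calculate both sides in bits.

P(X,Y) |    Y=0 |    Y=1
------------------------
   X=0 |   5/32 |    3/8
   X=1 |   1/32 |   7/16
H(X,Y) = 1.6271, H(X) = 0.9972, H(Y|X) = 0.6299 (all in bits)

Chain rule: H(X,Y) = H(X) + H(Y|X)

Left side — joint entropy directly:
H(X,Y) = -Σ p(x,y) log p(x,y) = 1.6271 bits

Right side — compute H(Y|X) from the conditional distributions:
P(X) = (17/32, 15/32), so H(X) = 0.9972 bits
H(Y|X) = Σ_x P(X=x) · H(Y|X=x):
  P(Y|X=0) = (5/17, 12/17), H(Y|X=0) = 0.8740, weight P(X=0) = 17/32
  P(Y|X=1) = (1/15, 14/15), H(Y|X=1) = 0.3534, weight P(X=1) = 15/32
H(Y|X) = 0.6299 bits

H(X) + H(Y|X) = 0.9972 + 0.6299 = 1.6271 bits

Both sides equal 1.6271 bits. ✓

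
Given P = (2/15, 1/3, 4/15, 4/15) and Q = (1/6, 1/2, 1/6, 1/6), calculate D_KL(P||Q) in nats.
0.0858 nats

KL divergence: D_KL(P||Q) = Σ p(x) log(p(x)/q(x))

Computing term by term:
  x=0: 2/15 × log_e[(2/15)/(1/6)] = 2/15 × -0.2231 = -0.0298
  x=1: 1/3 × log_e[(1/3)/(1/2)] = 1/3 × -0.4055 = -0.1352
  x=2: 4/15 × log_e[(4/15)/(1/6)] = 4/15 × 0.4700 = 0.1253
  x=3: 4/15 × log_e[(4/15)/(1/6)] = 4/15 × 0.4700 = 0.1253

D_KL(P||Q) = 0.0858 nats

Note: KL divergence is always non-negative and equals 0 iff P = Q.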